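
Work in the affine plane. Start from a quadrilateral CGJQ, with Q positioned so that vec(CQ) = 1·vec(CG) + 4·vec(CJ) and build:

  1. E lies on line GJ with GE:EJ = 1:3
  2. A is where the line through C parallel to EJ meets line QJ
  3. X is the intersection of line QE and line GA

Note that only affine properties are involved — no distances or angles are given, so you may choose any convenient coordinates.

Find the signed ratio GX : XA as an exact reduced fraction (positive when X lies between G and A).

Assign C = (0, 0), G = (1, 0), J = (0, 1), Q = (1, 4) — the answer is frame-independent, so this choice is without loss of generality.
1. E lies on line GJ with GE:EJ = 1:3 ⇒ E = (3/4, 1/4)
2. A is where the line through C parallel to EJ meets line QJ ⇒ A = (-1/4, 1/4)
3. X is the intersection of line QE and line GA ⇒ X = (14/19, 1/19)
X = G + t·(A−G) with t = 4/19, so GX:XA = t:(1−t) = 4/19:15/19

GX:XA = 4/15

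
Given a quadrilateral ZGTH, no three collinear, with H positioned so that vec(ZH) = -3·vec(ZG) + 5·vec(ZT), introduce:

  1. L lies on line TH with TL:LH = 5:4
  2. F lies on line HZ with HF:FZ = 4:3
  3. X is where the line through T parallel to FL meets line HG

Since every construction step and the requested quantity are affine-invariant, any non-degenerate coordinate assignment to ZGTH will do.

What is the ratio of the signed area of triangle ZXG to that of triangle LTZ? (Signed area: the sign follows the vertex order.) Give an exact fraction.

[ZXG]:[LTZ] = 33/38

Assign Z = (0, 0), G = (1, 0), T = (0, 1), H = (-3, 5) — the answer is frame-independent, so this choice is without loss of generality.
1. L lies on line TH with TL:LH = 5:4 ⇒ L = (-5/3, 29/9)
2. F lies on line HZ with HF:FZ = 4:3 ⇒ F = (-9/7, 15/7)
3. X is where the line through T parallel to FL meets line HG ⇒ X = (-3/19, 55/38)
2·[ZXG] = -55/38, 2·[LTZ] = -5/3
[ZXG]:[LTZ] = -55/38:-5/3 = 33/38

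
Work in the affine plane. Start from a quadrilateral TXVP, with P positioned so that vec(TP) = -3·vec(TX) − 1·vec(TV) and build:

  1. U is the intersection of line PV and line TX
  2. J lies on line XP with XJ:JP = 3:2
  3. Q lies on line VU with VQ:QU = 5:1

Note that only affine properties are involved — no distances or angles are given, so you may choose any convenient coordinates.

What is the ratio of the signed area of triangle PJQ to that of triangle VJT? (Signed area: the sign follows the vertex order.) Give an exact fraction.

[PJQ]:[VJT] = 5/6

Set T = (0, 0), X = (1, 0), V = (0, 1), P = (-3, -1); any affine frame gives the same invariant.
1. U is the intersection of line PV and line TX ⇒ U = (-3/2, 0)
2. J lies on line XP with XJ:JP = 3:2 ⇒ J = (-7/5, -3/5)
3. Q lies on line VU with VQ:QU = 5:1 ⇒ Q = (-5/4, 1/6)
2·[PJQ] = 7/6, 2·[VJT] = 7/5
[PJQ]:[VJT] = 7/6:7/5 = 5/6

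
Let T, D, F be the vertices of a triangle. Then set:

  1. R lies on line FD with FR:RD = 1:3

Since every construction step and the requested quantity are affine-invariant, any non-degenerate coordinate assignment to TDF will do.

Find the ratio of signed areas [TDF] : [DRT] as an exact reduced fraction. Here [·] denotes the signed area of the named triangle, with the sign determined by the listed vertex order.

Assign T = (0, 0), D = (1, 0), F = (0, 1) — the answer is frame-independent, so this choice is without loss of generality.
1. R lies on line FD with FR:RD = 1:3 ⇒ R = (1/4, 3/4)
2·[TDF] = 1, 2·[DRT] = 3/4
[TDF]:[DRT] = 1:3/4 = 4/3

[TDF]:[DRT] = 4/3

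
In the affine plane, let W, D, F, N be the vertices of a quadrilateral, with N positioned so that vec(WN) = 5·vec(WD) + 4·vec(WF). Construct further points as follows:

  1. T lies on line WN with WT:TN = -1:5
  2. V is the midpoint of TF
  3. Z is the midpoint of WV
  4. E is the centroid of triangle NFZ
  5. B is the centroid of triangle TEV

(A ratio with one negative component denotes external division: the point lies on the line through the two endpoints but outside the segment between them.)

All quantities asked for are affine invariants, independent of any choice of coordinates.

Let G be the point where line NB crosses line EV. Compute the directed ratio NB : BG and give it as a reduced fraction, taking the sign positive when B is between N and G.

NB:BG = 7/11

Choose coordinates W = (0, 0), D = (1, 0), F = (0, 1), N = (5, 4).
1. T lies on line WN with WT:TN = -1:5 ⇒ T = (-5/4, -1)
2. V is the midpoint of TF ⇒ V = (-5/8, 0)
3. Z is the midpoint of WV ⇒ Z = (-5/16, 0)
4. E is the centroid of triangle NFZ ⇒ E = (25/16, 5/3)
5. B is the centroid of triangle TEV ⇒ B = (-5/48, 2/9)
line NB meets EV at G = (-65/8, -40/7)
B = N + t·(G−N) with t = 7/18, so NB:BG = 7/18:11/18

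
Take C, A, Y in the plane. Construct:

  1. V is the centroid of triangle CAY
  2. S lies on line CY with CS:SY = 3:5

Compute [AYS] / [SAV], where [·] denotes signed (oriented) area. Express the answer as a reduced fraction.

Work in coordinates with C = (0, 0), A = (1, 0), Y = (0, 1).
1. V is the centroid of triangle CAY ⇒ V = (1/3, 1/3)
2. S lies on line CY with CS:SY = 3:5 ⇒ S = (0, 3/8)
2·[AYS] = 5/8, 2·[SAV] = 1/12
[AYS]:[SAV] = 5/8:1/12 = 15/2

[AYS]:[SAV] = 15/2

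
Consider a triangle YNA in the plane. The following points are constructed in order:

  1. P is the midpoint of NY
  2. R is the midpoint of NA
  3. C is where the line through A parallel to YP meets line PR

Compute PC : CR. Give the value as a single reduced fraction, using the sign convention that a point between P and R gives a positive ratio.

PC:CR = -2

Assign Y = (0, 0), N = (1, 0), A = (0, 1) — the answer is frame-independent, so this choice is without loss of generality.
1. P is the midpoint of NY ⇒ P = (1/2, 0)
2. R is the midpoint of NA ⇒ R = (1/2, 1/2)
3. C is where the line through A parallel to YP meets line PR ⇒ C = (1/2, 1)
C = P + t·(R−P) with t = 2, so PC:CR = t:(1−t) = 2:-1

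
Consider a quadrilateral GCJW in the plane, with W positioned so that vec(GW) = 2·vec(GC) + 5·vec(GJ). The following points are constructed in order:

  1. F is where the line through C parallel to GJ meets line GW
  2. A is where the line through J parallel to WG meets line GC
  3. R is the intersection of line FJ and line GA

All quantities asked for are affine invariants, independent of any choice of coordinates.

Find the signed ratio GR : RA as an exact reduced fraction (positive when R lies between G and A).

Work in coordinates with G = (0, 0), C = (1, 0), J = (0, 1), W = (2, 5).
1. F is where the line through C parallel to GJ meets line GW ⇒ F = (1, 5/2)
2. A is where the line through J parallel to WG meets line GC ⇒ A = (-2/5, 0)
3. R is the intersection of line FJ and line GA ⇒ R = (-2/3, 0)
R = G + t·(A−G) with t = 5/3, so GR:RA = t:(1−t) = 5/3:-2/3

GR:RA = -5/2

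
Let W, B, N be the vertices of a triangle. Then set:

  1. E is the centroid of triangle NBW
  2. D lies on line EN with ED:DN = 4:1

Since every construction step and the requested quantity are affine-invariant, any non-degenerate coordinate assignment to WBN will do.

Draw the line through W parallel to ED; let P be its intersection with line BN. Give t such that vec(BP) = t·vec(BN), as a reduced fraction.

t = 2

Set W = (0, 0), B = (1, 0), N = (0, 1); any affine frame gives the same invariant.
1. E is the centroid of triangle NBW ⇒ E = (1/3, 1/3)
2. D lies on line EN with ED:DN = 4:1 ⇒ D = (1/15, 13/15)
through W parallel to ED: direction (-4/15, 8/15); meets BN at P = (-1, 2)
P = B + t·(N−B) with t = 2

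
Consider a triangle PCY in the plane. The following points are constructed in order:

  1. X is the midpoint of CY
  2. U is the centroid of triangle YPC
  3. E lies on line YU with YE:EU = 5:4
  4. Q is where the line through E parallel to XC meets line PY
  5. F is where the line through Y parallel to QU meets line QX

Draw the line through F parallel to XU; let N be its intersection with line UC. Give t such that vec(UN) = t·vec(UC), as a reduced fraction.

Work in coordinates with P = (0, 0), C = (1, 0), Y = (0, 1).
1. X is the midpoint of CY ⇒ X = (1/2, 1/2)
2. U is the centroid of triangle YPC ⇒ U = (1/3, 1/3)
3. E lies on line YU with YE:EU = 5:4 ⇒ E = (5/27, 17/27)
4. Q is where the line through E parallel to XC meets line PY ⇒ Q = (0, 22/27)
5. F is where the line through Y parallel to QU meets line QX ⇒ F = (5/22, 133/198)
through F parallel to XU: direction (-1/6, -1/6); meets UC at N = (1/27, 13/27)
N = U + t·(C−U) with t = -4/9

t = -4/9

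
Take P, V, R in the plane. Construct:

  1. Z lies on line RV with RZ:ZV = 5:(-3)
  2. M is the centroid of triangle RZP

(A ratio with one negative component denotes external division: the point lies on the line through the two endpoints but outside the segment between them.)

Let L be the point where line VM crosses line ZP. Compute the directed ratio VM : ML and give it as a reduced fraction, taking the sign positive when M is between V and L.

Choose coordinates P = (0, 0), V = (1, 0), R = (0, 1).
1. Z lies on line RV with RZ:ZV = 5:(-3) ⇒ Z = (5/2, -3/2)
2. M is the centroid of triangle RZP ⇒ M = (5/6, -1/6)
line VM meets ZP at L = (5/8, -3/8)
M = V + t·(L−V) with t = 4/9, so VM:ML = 4/9:5/9

VM:ML = 4/5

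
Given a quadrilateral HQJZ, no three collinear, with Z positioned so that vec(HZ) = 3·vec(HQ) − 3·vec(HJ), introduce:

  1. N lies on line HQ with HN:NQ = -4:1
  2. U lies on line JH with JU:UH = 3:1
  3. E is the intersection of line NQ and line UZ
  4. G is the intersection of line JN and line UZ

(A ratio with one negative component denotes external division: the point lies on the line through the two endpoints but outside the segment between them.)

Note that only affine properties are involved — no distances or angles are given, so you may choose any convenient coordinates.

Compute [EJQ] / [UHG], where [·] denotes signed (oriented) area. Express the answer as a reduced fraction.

Assign H = (0, 0), Q = (1, 0), J = (0, 1), Z = (3, -3) — the answer is frame-independent, so this choice is without loss of generality.
1. N lies on line HQ with HN:NQ = -4:1 ⇒ N = (4/3, 0)
2. U lies on line JH with JU:UH = 3:1 ⇒ U = (0, 1/4)
3. E is the intersection of line NQ and line UZ ⇒ E = (3/13, 0)
4. G is the intersection of line JN and line UZ ⇒ G = (-9/4, 43/16)
2·[EJQ] = -10/13, 2·[UHG] = -9/16
[EJQ]:[UHG] = -10/13:-9/16 = 160/117

[EJQ]:[UHG] = 160/117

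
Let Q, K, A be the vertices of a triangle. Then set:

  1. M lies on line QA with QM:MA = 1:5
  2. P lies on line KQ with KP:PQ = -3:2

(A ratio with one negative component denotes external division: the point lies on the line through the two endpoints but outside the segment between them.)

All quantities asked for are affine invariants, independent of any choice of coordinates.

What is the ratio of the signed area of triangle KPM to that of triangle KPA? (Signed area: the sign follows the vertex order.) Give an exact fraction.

[KPM]:[KPA] = 1/6

Set Q = (0, 0), K = (1, 0), A = (0, 1); any affine frame gives the same invariant.
1. M lies on line QA with QM:MA = 1:5 ⇒ M = (0, 1/6)
2. P lies on line KQ with KP:PQ = -3:2 ⇒ P = (-2, 0)
2·[KPM] = -1/2, 2·[KPA] = -3
[KPM]:[KPA] = -1/2:-3 = 1/6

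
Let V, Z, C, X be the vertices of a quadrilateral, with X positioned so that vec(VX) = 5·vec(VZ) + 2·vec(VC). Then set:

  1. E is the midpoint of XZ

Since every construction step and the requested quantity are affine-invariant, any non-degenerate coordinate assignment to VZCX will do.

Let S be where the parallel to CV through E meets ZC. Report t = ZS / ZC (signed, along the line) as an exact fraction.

t = -2

Set V = (0, 0), Z = (1, 0), C = (0, 1), X = (5, 2); any affine frame gives the same invariant.
1. E is the midpoint of XZ ⇒ E = (3, 1)
through E parallel to CV: direction (0, -1); meets ZC at S = (3, -2)
S = Z + t·(C−Z) with t = -2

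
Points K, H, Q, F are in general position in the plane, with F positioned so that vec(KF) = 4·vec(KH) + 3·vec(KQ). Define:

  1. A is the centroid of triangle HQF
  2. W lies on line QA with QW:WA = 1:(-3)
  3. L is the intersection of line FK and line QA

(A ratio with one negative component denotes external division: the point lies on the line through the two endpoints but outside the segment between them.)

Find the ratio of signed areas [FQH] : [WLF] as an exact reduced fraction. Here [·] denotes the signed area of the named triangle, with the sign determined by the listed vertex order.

Choose coordinates K = (0, 0), H = (1, 0), Q = (0, 1), F = (4, 3).
1. A is the centroid of triangle HQF ⇒ A = (5/3, 4/3)
2. W lies on line QA with QW:WA = 1:(-3) ⇒ W = (-5/6, 5/6)
3. L is the intersection of line FK and line QA ⇒ L = (20/11, 15/11)
2·[FQH] = 6, 2·[WLF] = 35/11
[FQH]:[WLF] = 6:35/11 = 66/35

[FQH]:[WLF] = 66/35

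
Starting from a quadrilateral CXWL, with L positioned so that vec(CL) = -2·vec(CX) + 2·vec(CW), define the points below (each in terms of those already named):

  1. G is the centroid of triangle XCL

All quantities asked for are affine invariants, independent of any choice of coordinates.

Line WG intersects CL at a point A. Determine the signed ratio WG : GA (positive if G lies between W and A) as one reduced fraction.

Set C = (0, 0), X = (1, 0), W = (0, 1), L = (-2, 2); any affine frame gives the same invariant.
1. G is the centroid of triangle XCL ⇒ G = (-1/3, 2/3)
line WG meets CL at A = (-1/2, 1/2)
G = W + t·(A−W) with t = 2/3, so WG:GA = 2/3:1/3

WG:GA = 2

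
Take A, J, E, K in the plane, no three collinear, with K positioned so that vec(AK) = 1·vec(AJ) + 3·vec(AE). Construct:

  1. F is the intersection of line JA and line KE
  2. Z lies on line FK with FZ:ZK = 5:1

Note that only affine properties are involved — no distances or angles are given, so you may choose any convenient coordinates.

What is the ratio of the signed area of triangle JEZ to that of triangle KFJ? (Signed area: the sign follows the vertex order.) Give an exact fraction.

Assign A = (0, 0), J = (1, 0), E = (0, 1), K = (1, 3) — the answer is frame-independent, so this choice is without loss of generality.
1. F is the intersection of line JA and line KE ⇒ F = (-1/2, 0)
2. Z lies on line FK with FZ:ZK = 5:1 ⇒ Z = (3/4, 5/2)
2·[JEZ] = -9/4, 2·[KFJ] = 9/2
[JEZ]:[KFJ] = -9/4:9/2 = -1/2

[JEZ]:[KFJ] = -1/2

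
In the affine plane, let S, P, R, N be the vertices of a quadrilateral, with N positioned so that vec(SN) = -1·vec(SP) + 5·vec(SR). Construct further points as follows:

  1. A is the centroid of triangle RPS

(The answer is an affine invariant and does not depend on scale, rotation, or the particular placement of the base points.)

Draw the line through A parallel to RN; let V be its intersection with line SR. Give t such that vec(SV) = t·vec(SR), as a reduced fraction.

Assign S = (0, 0), P = (1, 0), R = (0, 1), N = (-1, 5) — the answer is frame-independent, so this choice is without loss of generality.
1. A is the centroid of triangle RPS ⇒ A = (1/3, 1/3)
through A parallel to RN: direction (-1, 4); meets SR at V = (0, 5/3)
V = S + t·(R−S) with t = 5/3

t = 5/3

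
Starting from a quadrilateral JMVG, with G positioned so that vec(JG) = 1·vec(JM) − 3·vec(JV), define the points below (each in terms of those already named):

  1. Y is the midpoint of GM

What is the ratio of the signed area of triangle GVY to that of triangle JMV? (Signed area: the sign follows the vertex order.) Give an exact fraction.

Assign J = (0, 0), M = (1, 0), V = (0, 1), G = (1, -3) — the answer is frame-independent, so this choice is without loss of generality.
1. Y is the midpoint of GM ⇒ Y = (1, -3/2)
2·[GVY] = -3/2, 2·[JMV] = 1
[GVY]:[JMV] = -3/2:1 = -3/2

[GVY]:[JMV] = -3/2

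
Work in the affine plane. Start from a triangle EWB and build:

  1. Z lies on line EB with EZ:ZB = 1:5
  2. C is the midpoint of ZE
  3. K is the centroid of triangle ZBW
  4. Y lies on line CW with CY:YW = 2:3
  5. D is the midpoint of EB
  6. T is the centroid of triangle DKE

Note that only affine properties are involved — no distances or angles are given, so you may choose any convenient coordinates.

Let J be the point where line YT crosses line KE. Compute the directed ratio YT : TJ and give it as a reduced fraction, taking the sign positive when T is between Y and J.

Work in coordinates with E = (0, 0), W = (1, 0), B = (0, 1).
1. Z lies on line EB with EZ:ZB = 1:5 ⇒ Z = (0, 1/6)
2. C is the midpoint of ZE ⇒ C = (0, 1/12)
3. K is the centroid of triangle ZBW ⇒ K = (1/3, 7/18)
4. Y lies on line CW with CY:YW = 2:3 ⇒ Y = (2/5, 1/20)
5. D is the midpoint of EB ⇒ D = (0, 1/2)
6. T is the centroid of triangle DKE ⇒ T = (1/9, 8/27)
line YT meets KE at J = (61/315, 61/270)
T = Y + t·(J−Y) with t = 7/5, so YT:TJ = 7/5:-2/5

YT:TJ = -7/2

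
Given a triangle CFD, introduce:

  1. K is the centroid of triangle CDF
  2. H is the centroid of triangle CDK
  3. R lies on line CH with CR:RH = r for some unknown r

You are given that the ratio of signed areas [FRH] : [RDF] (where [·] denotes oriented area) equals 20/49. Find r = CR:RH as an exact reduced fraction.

Set C = (0, 0), F = (1, 0), D = (0, 1); any affine frame gives the same invariant.
1. K is the centroid of triangle CDF ⇒ K = (1/3, 1/3)
2. H is the centroid of triangle CDK ⇒ H = (1/9, 4/9)
3. With CR:RH = r, write λ = r/(r+1) so R = C + λ·(H−C); R is affine-linear in λ
Every point depending on R is an affine combination of R and λ-independent points, so each such coordinate is linear in λ; the λ² term in each signed area is a multiple of (H−C)×(H−C) = 0, so 2·[FRH] and 2·[RDF] are each linear in λ. Evaluating at λ=0 and λ=1:
  2·[FRH] = 4/9·λ − 4/9,   2·[RDF] = 5/9·λ − 1
So [FRH]:[RDF] = (4/9·λ − 4/9) / (5/9·λ − 1). Setting this equal to 20/49:
  4/9·λ − 4/9 = 20/49·(5/9·λ − 1)  ⇒  λ = 1/6
Then r = λ/(1−λ) = (1/6)/(5/6) = 1/5. Check: with r = 1/5, R = (1/54, 2/27) and [FRH]:[RDF] = 20/49 as required.

r = 1/5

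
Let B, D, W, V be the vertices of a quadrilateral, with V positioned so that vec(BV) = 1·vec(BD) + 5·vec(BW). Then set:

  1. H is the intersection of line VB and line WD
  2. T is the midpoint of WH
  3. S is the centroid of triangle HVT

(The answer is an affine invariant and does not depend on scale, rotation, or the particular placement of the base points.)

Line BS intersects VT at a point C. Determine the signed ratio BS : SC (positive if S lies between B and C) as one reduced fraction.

BS:SC = 13/5

Choose coordinates B = (0, 0), D = (1, 0), W = (0, 1), V = (1, 5).
1. H is the intersection of line VB and line WD ⇒ H = (1/6, 5/6)
2. T is the midpoint of WH ⇒ T = (1/12, 11/12)
3. S is the centroid of triangle HVT ⇒ S = (5/12, 9/4)
line BS meets VT at C = (15/26, 81/26)
S = B + t·(C−B) with t = 13/18, so BS:SC = 13/18:5/18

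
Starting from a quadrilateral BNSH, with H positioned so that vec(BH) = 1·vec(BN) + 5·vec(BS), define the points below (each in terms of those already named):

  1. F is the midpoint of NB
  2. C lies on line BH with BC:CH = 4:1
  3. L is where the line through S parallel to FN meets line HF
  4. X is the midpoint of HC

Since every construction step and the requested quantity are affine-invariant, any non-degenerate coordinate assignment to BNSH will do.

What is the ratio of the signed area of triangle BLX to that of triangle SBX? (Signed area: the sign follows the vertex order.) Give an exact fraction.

[BLX]:[SBX] = 2

Assign B = (0, 0), N = (1, 0), S = (0, 1), H = (1, 5) — the answer is frame-independent, so this choice is without loss of generality.
1. F is the midpoint of NB ⇒ F = (1/2, 0)
2. C lies on line BH with BC:CH = 4:1 ⇒ C = (4/5, 4)
3. L is where the line through S parallel to FN meets line HF ⇒ L = (3/5, 1)
4. X is the midpoint of HC ⇒ X = (9/10, 9/2)
2·[BLX] = 9/5, 2·[SBX] = 9/10
[BLX]:[SBX] = 9/5:9/10 = 2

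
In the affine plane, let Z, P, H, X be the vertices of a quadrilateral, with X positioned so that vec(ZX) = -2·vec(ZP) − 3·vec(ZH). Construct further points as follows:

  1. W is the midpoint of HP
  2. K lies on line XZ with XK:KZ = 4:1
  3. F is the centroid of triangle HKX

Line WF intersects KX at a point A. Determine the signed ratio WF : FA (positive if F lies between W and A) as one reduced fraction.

WF:FA = -7/4

Assign Z = (0, 0), P = (1, 0), H = (0, 1), X = (-2, -3) — the answer is frame-independent, so this choice is without loss of generality.
1. W is the midpoint of HP ⇒ W = (1/2, 1/2)
2. K lies on line XZ with XK:KZ = 4:1 ⇒ K = (-2/5, -3/5)
3. F is the centroid of triangle HKX ⇒ F = (-4/5, -13/15)
line WF meets KX at A = (-2/35, -3/35)
F = W + t·(A−W) with t = 7/3, so WF:FA = 7/3:-4/3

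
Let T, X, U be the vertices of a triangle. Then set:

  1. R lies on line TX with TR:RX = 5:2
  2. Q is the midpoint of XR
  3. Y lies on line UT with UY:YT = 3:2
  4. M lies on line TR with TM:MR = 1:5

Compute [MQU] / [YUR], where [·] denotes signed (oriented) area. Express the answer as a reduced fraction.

Assign T = (0, 0), X = (1, 0), U = (0, 1) — the answer is frame-independent, so this choice is without loss of generality.
1. R lies on line TX with TR:RX = 5:2 ⇒ R = (5/7, 0)
2. Q is the midpoint of XR ⇒ Q = (6/7, 0)
3. Y lies on line UT with UY:YT = 3:2 ⇒ Y = (0, 2/5)
4. M lies on line TR with TM:MR = 1:5 ⇒ M = (5/42, 0)
2·[MQU] = 31/42, 2·[YUR] = -3/7
[MQU]:[YUR] = 31/42:-3/7 = -31/18

[MQU]:[YUR] = -31/18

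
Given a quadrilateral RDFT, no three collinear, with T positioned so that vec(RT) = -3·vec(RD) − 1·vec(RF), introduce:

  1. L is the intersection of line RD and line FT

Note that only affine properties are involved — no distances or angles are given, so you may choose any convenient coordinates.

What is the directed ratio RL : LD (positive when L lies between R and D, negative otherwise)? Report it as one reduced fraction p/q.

RL:LD = -3/5

Set R = (0, 0), D = (1, 0), F = (0, 1), T = (-3, -1); any affine frame gives the same invariant.
1. L is the intersection of line RD and line FT ⇒ L = (-3/2, 0)
L = R + t·(D−R) with t = -3/2, so RL:LD = t:(1−t) = -3/2:5/2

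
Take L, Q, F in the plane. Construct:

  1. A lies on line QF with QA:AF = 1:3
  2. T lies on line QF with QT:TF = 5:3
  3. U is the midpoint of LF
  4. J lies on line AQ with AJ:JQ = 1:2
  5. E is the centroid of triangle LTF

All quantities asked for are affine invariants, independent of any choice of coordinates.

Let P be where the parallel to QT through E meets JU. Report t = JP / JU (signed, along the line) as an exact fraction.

t = 2/3

Work in coordinates with L = (0, 0), Q = (1, 0), F = (0, 1).
1. A lies on line QF with QA:AF = 1:3 ⇒ A = (3/4, 1/4)
2. T lies on line QF with QT:TF = 5:3 ⇒ T = (3/8, 5/8)
3. U is the midpoint of LF ⇒ U = (0, 1/2)
4. J lies on line AQ with AJ:JQ = 1:2 ⇒ J = (5/6, 1/6)
5. E is the centroid of triangle LTF ⇒ E = (1/8, 13/24)
through E parallel to QT: direction (-5/8, 5/8); meets JU at P = (5/18, 7/18)
P = J + t·(U−J) with t = 2/3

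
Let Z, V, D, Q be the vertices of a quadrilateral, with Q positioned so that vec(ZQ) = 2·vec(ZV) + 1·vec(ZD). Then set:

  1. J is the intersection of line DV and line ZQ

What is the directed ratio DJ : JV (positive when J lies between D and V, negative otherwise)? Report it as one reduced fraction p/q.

DJ:JV = 2

Choose coordinates Z = (0, 0), V = (1, 0), D = (0, 1), Q = (2, 1).
1. J is the intersection of line DV and line ZQ ⇒ J = (2/3, 1/3)
J = D + t·(V−D) with t = 2/3, so DJ:JV = t:(1−t) = 2/3:1/3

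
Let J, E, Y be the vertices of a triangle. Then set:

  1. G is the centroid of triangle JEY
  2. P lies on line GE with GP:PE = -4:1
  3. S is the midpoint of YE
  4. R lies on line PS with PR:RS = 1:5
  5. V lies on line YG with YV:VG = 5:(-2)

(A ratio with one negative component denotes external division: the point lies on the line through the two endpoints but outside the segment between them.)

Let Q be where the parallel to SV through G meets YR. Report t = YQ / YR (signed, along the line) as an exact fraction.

t = 27/100

Assign J = (0, 0), E = (1, 0), Y = (0, 1) — the answer is frame-independent, so this choice is without loss of generality.
1. G is the centroid of triangle JEY ⇒ G = (1/3, 1/3)
2. P lies on line GE with GP:PE = -4:1 ⇒ P = (11/9, -1/9)
3. S is the midpoint of YE ⇒ S = (1/2, 1/2)
4. R lies on line PS with PR:RS = 1:5 ⇒ R = (119/108, -1/108)
5. V lies on line YG with YV:VG = 5:(-2) ⇒ V = (5/9, -1/9)
through G parallel to SV: direction (1/18, -11/18); meets YR at Q = (119/400, 291/400)
Q = Y + t·(R−Y) with t = 27/100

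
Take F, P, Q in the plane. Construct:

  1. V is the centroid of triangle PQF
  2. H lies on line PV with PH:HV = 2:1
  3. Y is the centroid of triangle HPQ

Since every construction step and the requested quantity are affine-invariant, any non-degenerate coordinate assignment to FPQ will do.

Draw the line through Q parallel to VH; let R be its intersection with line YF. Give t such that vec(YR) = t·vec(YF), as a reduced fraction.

Work in coordinates with F = (0, 0), P = (1, 0), Q = (0, 1).
1. V is the centroid of triangle PQF ⇒ V = (1/3, 1/3)
2. H lies on line PV with PH:HV = 2:1 ⇒ H = (5/9, 2/9)
3. Y is the centroid of triangle HPQ ⇒ Y = (14/27, 11/27)
through Q parallel to VH: direction (2/9, -1/9); meets YF at R = (7/9, 11/18)
R = Y + t·(F−Y) with t = -1/2

t = -1/2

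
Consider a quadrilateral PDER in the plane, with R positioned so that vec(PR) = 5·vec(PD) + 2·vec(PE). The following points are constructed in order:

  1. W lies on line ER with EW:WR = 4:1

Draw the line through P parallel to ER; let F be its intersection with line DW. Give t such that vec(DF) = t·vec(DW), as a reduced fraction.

Set P = (0, 0), D = (1, 0), E = (0, 1), R = (5, 2); any affine frame gives the same invariant.
1. W lies on line ER with EW:WR = 4:1 ⇒ W = (4, 9/5)
through P parallel to ER: direction (5, 1); meets DW at F = (3/2, 3/10)
F = D + t·(W−D) with t = 1/6

t = 1/6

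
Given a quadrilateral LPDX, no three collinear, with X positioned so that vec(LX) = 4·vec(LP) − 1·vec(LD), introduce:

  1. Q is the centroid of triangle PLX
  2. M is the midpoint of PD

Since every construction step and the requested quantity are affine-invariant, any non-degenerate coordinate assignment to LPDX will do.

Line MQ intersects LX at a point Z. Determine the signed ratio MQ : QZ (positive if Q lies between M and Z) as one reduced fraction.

MQ:QZ = 13/2

Work in coordinates with L = (0, 0), P = (1, 0), D = (0, 1), X = (4, -1).
1. Q is the centroid of triangle PLX ⇒ Q = (5/3, -1/3)
2. M is the midpoint of PD ⇒ M = (1/2, 1/2)
line MQ meets LX at Z = (24/13, -6/13)
Q = M + t·(Z−M) with t = 13/15, so MQ:QZ = 13/15:2/15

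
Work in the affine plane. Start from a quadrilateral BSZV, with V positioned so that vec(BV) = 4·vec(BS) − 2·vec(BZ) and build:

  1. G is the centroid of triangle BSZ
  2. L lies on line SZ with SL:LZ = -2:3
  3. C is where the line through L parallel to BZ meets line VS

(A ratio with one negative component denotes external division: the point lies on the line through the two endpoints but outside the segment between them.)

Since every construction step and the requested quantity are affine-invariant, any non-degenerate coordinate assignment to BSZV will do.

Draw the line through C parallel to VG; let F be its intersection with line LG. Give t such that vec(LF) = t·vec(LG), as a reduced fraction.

Work in coordinates with B = (0, 0), S = (1, 0), Z = (0, 1), V = (4, -2).
1. G is the centroid of triangle BSZ ⇒ G = (1/3, 1/3)
2. L lies on line SZ with SL:LZ = -2:3 ⇒ L = (3, -2)
3. C is where the line through L parallel to BZ meets line VS ⇒ C = (3, -4/3)
through C parallel to VG: direction (-11/3, 7/3); meets LG at F = (13/63, 4/9)
F = L + t·(G−L) with t = 22/21

t = 22/21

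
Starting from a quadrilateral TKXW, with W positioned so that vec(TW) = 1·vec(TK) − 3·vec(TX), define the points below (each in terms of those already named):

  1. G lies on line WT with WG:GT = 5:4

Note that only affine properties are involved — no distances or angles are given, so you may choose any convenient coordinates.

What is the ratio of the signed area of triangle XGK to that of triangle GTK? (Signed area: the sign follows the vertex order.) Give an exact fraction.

[XGK]:[GTK] = -17/12

Set T = (0, 0), K = (1, 0), X = (0, 1), W = (1, -3); any affine frame gives the same invariant.
1. G lies on line WT with WG:GT = 5:4 ⇒ G = (4/9, -4/3)
2·[XGK] = 17/9, 2·[GTK] = -4/3
[XGK]:[GTK] = 17/9:-4/3 = -17/12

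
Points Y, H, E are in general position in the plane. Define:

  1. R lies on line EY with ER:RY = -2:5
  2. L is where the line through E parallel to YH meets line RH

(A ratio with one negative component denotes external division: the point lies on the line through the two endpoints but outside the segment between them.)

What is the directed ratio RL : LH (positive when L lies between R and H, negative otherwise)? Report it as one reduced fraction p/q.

Choose coordinates Y = (0, 0), H = (1, 0), E = (0, 1).
1. R lies on line EY with ER:RY = -2:5 ⇒ R = (0, 5/3)
2. L is where the line through E parallel to YH meets line RH ⇒ L = (2/5, 1)
L = R + t·(H−R) with t = 2/5, so RL:LH = t:(1−t) = 2/5:3/5

RL:LH = 2/3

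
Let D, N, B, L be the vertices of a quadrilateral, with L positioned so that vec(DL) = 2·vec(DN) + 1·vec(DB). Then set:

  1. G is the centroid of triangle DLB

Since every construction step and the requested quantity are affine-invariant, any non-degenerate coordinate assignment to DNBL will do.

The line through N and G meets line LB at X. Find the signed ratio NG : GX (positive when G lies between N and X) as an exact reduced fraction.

Work in coordinates with D = (0, 0), N = (1, 0), B = (0, 1), L = (2, 1).
1. G is the centroid of triangle DLB ⇒ G = (2/3, 2/3)
line NG meets LB at X = (1/2, 1)
G = N + t·(X−N) with t = 2/3, so NG:GX = 2/3:1/3

NG:GX = 2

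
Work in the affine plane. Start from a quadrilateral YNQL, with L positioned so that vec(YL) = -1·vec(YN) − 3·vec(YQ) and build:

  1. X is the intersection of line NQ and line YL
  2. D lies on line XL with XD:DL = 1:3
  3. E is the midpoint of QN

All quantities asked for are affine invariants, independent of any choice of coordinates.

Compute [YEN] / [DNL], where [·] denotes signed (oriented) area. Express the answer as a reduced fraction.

[YEN]:[DNL] = 8/45

Choose coordinates Y = (0, 0), N = (1, 0), Q = (0, 1), L = (-1, -3).
1. X is the intersection of line NQ and line YL ⇒ X = (1/4, 3/4)
2. D lies on line XL with XD:DL = 1:3 ⇒ D = (-1/16, -3/16)
3. E is the midpoint of QN ⇒ E = (1/2, 1/2)
2·[YEN] = -1/2, 2·[DNL] = -45/16
[YEN]:[DNL] = -1/2:-45/16 = 8/45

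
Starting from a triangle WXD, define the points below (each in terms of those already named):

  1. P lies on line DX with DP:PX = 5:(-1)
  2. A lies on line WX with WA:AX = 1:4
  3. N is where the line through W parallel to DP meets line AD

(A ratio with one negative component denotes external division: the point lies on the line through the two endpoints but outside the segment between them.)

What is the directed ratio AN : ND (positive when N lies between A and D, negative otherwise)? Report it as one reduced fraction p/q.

AN:ND = -1/5

Assign W = (0, 0), X = (1, 0), D = (0, 1) — the answer is frame-independent, so this choice is without loss of generality.
1. P lies on line DX with DP:PX = 5:(-1) ⇒ P = (5/4, -1/4)
2. A lies on line WX with WA:AX = 1:4 ⇒ A = (1/5, 0)
3. N is where the line through W parallel to DP meets line AD ⇒ N = (1/4, -1/4)
N = A + t·(D−A) with t = -1/4, so AN:ND = t:(1−t) = -1/4:5/4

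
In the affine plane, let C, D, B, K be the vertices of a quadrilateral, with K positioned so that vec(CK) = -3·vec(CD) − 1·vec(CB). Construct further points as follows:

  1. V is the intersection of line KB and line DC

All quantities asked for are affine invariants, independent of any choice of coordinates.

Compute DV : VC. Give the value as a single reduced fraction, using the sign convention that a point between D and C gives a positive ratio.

Assign C = (0, 0), D = (1, 0), B = (0, 1), K = (-3, -1) — the answer is frame-independent, so this choice is without loss of generality.
1. V is the intersection of line KB and line DC ⇒ V = (-3/2, 0)
V = D + t·(C−D) with t = 5/2, so DV:VC = t:(1−t) = 5/2:-3/2

DV:VC = -5/3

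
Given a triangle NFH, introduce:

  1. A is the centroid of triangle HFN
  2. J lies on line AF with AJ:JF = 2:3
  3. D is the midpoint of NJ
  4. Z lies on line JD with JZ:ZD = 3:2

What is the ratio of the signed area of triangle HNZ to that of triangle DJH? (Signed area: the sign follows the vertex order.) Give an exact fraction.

Set N = (0, 0), F = (1, 0), H = (0, 1); any affine frame gives the same invariant.
1. A is the centroid of triangle HFN ⇒ A = (1/3, 1/3)
2. J lies on line AF with AJ:JF = 2:3 ⇒ J = (3/5, 1/5)
3. D is the midpoint of NJ ⇒ D = (3/10, 1/10)
4. Z lies on line JD with JZ:ZD = 3:2 ⇒ Z = (21/50, 7/50)
2·[HNZ] = 21/50, 2·[DJH] = 3/10
[HNZ]:[DJH] = 21/50:3/10 = 7/5

[HNZ]:[DJH] = 7/5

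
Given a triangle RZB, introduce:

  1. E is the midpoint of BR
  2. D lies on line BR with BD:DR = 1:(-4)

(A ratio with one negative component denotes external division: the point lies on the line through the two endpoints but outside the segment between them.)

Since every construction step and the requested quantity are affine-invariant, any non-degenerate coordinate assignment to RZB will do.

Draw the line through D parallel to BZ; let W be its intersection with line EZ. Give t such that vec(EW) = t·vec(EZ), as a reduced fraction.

Choose coordinates R = (0, 0), Z = (1, 0), B = (0, 1).
1. E is the midpoint of BR ⇒ E = (0, 1/2)
2. D lies on line BR with BD:DR = 1:(-4) ⇒ D = (0, 4/3)
through D parallel to BZ: direction (1, -1); meets EZ at W = (5/3, -1/3)
W = E + t·(Z−E) with t = 5/3

t = 5/3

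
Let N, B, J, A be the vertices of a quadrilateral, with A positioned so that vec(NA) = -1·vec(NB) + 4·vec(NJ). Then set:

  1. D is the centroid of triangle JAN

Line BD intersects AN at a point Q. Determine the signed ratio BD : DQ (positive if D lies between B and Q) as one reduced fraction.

BD:DQ = 11

Set N = (0, 0), B = (1, 0), J = (0, 1), A = (-1, 4); any affine frame gives the same invariant.
1. D is the centroid of triangle JAN ⇒ D = (-1/3, 5/3)
line BD meets AN at Q = (-5/11, 20/11)
D = B + t·(Q−B) with t = 11/12, so BD:DQ = 11/12:1/12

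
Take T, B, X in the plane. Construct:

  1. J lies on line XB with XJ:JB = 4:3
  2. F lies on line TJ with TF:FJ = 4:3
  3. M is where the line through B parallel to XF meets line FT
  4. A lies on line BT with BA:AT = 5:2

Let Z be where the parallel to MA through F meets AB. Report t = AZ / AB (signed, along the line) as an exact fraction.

Choose coordinates T = (0, 0), B = (1, 0), X = (0, 1).
1. J lies on line XB with XJ:JB = 4:3 ⇒ J = (4/7, 3/7)
2. F lies on line TJ with TF:FJ = 4:3 ⇒ F = (16/49, 12/49)
3. M is where the line through B parallel to XF meets line FT ⇒ M = (37/49, 111/196)
4. A lies on line BT with BA:AT = 5:2 ⇒ A = (2/7, 0)
through F parallel to MA: direction (-23/49, -111/196); meets AB at Z = (32/259, 0)
Z = A + t·(B−A) with t = -42/185

t = -42/185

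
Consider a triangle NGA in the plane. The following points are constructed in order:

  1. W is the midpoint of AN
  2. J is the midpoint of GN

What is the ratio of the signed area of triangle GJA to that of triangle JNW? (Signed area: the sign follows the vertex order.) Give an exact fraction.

[GJA]:[JNW] = 2

Set N = (0, 0), G = (1, 0), A = (0, 1); any affine frame gives the same invariant.
1. W is the midpoint of AN ⇒ W = (0, 1/2)
2. J is the midpoint of GN ⇒ J = (1/2, 0)
2·[GJA] = -1/2, 2·[JNW] = -1/4
[GJA]:[JNW] = -1/2:-1/4 = 2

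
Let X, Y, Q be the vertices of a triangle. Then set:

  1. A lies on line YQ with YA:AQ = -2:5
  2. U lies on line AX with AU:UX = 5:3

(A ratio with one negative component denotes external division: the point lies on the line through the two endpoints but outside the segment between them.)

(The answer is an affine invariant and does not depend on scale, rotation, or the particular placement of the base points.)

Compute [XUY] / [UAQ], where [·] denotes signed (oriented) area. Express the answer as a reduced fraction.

[XUY]:[UAQ] = 6/25

Set X = (0, 0), Y = (1, 0), Q = (0, 1); any affine frame gives the same invariant.
1. A lies on line YQ with YA:AQ = -2:5 ⇒ A = (5/3, -2/3)
2. U lies on line AX with AU:UX = 5:3 ⇒ U = (5/8, -1/4)
2·[XUY] = 1/4, 2·[UAQ] = 25/24
[XUY]:[UAQ] = 1/4:25/24 = 6/25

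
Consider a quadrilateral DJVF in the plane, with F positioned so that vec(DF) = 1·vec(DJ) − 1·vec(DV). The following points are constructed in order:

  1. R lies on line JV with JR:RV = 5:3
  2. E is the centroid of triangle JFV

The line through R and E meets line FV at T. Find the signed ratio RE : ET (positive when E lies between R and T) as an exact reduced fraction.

RE:ET = 1/8

Assign D = (0, 0), J = (1, 0), V = (0, 1), F = (1, -1) — the answer is frame-independent, so this choice is without loss of generality.
1. R lies on line JV with JR:RV = 5:3 ⇒ R = (3/8, 5/8)
2. E is the centroid of triangle JFV ⇒ E = (2/3, 0)
line RE meets FV at T = (3, -5)
E = R + t·(T−R) with t = 1/9, so RE:ET = 1/9:8/9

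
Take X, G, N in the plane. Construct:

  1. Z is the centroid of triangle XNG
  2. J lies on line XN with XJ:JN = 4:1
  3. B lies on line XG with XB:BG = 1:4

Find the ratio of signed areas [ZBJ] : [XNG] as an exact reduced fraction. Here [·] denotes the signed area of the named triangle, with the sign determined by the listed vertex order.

Work in coordinates with X = (0, 0), G = (1, 0), N = (0, 1).
1. Z is the centroid of triangle XNG ⇒ Z = (1/3, 1/3)
2. J lies on line XN with XJ:JN = 4:1 ⇒ J = (0, 4/5)
3. B lies on line XG with XB:BG = 1:4 ⇒ B = (1/5, 0)
2·[ZBJ] = -13/75, 2·[XNG] = -1
[ZBJ]:[XNG] = -13/75:-1 = 13/75

[ZBJ]:[XNG] = 13/75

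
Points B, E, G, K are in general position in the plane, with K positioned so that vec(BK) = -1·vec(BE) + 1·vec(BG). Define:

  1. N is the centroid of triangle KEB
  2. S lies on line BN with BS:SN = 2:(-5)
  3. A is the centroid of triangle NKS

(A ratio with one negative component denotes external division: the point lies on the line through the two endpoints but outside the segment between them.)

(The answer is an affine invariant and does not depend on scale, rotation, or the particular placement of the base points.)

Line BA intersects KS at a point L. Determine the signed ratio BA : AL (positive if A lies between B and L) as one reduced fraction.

BA:AL = 1/5

Choose coordinates B = (0, 0), E = (1, 0), G = (0, 1), K = (-1, 1).
1. N is the centroid of triangle KEB ⇒ N = (0, 1/3)
2. S lies on line BN with BS:SN = 2:(-5) ⇒ S = (0, -2/9)
3. A is the centroid of triangle NKS ⇒ A = (-1/3, 10/27)
line BA meets KS at L = (-2, 20/9)
A = B + t·(L−B) with t = 1/6, so BA:AL = 1/6:5/6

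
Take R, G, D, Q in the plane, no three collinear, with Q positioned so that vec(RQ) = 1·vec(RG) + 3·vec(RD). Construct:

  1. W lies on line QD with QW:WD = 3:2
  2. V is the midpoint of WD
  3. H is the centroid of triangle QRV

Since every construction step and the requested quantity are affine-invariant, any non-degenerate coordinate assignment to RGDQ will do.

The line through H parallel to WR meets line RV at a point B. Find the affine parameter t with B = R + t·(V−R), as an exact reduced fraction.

Assign R = (0, 0), G = (1, 0), D = (0, 1), Q = (1, 3) — the answer is frame-independent, so this choice is without loss of generality.
1. W lies on line QD with QW:WD = 3:2 ⇒ W = (2/5, 9/5)
2. V is the midpoint of WD ⇒ V = (1/5, 7/5)
3. H is the centroid of triangle QRV ⇒ H = (2/5, 22/15)
through H parallel to WR: direction (-2/5, -9/5); meets RV at B = (-2/15, -14/15)
B = R + t·(V−R) with t = -2/3

t = -2/3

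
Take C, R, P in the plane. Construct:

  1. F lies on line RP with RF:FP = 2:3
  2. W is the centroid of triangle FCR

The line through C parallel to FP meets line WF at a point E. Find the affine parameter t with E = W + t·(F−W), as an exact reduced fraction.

t = -2

Work in coordinates with C = (0, 0), R = (1, 0), P = (0, 1).
1. F lies on line RP with RF:FP = 2:3 ⇒ F = (3/5, 2/5)
2. W is the centroid of triangle FCR ⇒ W = (8/15, 2/15)
through C parallel to FP: direction (-3/5, 3/5); meets WF at E = (2/5, -2/5)
E = W + t·(F−W) with t = -2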